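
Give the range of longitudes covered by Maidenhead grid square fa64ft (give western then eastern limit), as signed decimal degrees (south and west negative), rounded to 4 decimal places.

-67.5833, -67.5000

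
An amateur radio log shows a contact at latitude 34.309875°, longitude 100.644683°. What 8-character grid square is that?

OM04hh74

Shift to the Maidenhead origin (180°W, 90°S): lon 280.64468, lat 124.30988.
Field: lon ⌊280.64468/20⌋ = 14 → O; lat ⌊124.30988/10⌋ = 12 → M.
Square: lon ⌊0.64468/2⌋ = 0; lat ⌊4.30988/1⌋ = 4.
Subsquare: lon ⌊0.64468/0.0833333⌋ = 7 → h; lat ⌊0.30988/0.0416667⌋ = 7 → h.
Extended square: lon ⌊0.06135/0.00833333⌋ = 7; lat ⌊0.01821/0.00416667⌋ = 4.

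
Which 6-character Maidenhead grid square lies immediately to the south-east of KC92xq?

LC02ap

Longitude subsquare x = 23; +1 → 24, wraps to 0 = a, carry into square.
Longitude square 9; +1 → 10, wraps to 0, carry into field.
Longitude field K = 10; +1 → 11 = L.
Latitude subsquare q = 16; −1 → 15 = p.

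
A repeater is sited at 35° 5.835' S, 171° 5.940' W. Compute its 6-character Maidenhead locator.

AF44kv

Offset from 180°W / 90°S: lon 8.9010°, lat 54.9027°.
Field (20°×10°, letters A–R): 8.9010/20 → 0 → A, 54.9027/10 → 5 → F; chars AF.
Square (2°×1°, digits 0–9): 8.9010/2 → 4, 4.9027/1 → 4; chars 44.
Subsquare (5′×2.5′, letters a–x): 0.9010/0.0833333 → 10 → k, 0.9027/0.0416667 → 21 → v; chars kv.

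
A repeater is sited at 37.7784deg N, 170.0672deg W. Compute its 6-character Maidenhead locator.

AM47xs

Add 180° to longitude and 90° to latitude: 9.9328, 127.7784.
Field (20°×10°, letters A–R): lon ⌊9.9328/20⌋ = 0 → A; lat ⌊127.7784/10⌋ = 12 → M.
Square (2°×1°, digits 0–9): lon ⌊9.9328/2⌋ = 4; lat ⌊7.7784/1⌋ = 7.
Subsquare (5′×2.5′, letters a–x): lon ⌊1.9328/0.0833333⌋ = 23 → x; lat ⌊0.7784/0.0416667⌋ = 18 → s.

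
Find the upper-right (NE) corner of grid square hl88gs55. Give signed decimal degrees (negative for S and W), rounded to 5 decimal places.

Field H=7, L=11: +7·20° lon, +11·10° lat → SW at lon -40°, lat 20°.
Square 8, 8: +8·2° lon, +8·1° lat → SW at lon -24°, lat 28°.
Subsquare g=6, s=18: +6·0.0833333° lon, +18·0.0416667° lat → SW at lon -23.5°, lat 28.75°.
Extended square 5, 5: +5·0.00833333° lon, +5·0.00416667° lat → SW at lon -23.4583°, lat 28.7708°.
Cell spans 0.00833333° lon × 0.00416667° lat. NE corner is SW corner plus one full cell.
latitude 28.77500, longitude -23.45000.

28.77500, -23.45000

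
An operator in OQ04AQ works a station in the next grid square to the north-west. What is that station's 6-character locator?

NQ94xr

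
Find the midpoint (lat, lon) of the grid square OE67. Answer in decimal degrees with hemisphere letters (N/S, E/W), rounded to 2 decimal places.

Field O=14, E=4: +14·20° lon, +4·10° lat → SW at lon 100°, lat -50°.
Square 6, 7: +6·2° lon, +7·1° lat → SW at lon 112°, lat -43°.
Cell spans 2° lon × 1° lat. Centre is SW corner plus half of each.
latitude 42.50° S, longitude 113.00° E.

42.50° S, 113.00° E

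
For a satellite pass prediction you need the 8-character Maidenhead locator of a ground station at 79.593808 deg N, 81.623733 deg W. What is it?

EQ99eo52

Shift to the Maidenhead origin (180°W, 90°S): lon 98.37627, lat 169.59381.
Field: 98.37627/20 → 4 → E, 169.59381/10 → 16 → Q; chars EQ.
Square: 18.37627/2 → 9, 9.59381/1 → 9; chars 99.
Subsquare: 0.37627/0.0833333 → 4 → e, 0.59381/0.0416667 → 14 → o; chars eo.
Extended square: 0.04293/0.00833333 → 5, 0.01047/0.00416667 → 2; chars 52.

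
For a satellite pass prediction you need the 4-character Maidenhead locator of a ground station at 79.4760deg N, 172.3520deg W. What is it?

AQ39

Add 180° to longitude and 90° to latitude: 7.65, 169.48.
Field: 7.65/20 → 0 → A, 169.48/10 → 16 → Q; chars AQ.
Square: 7.65/2 → 3, 9.48/1 → 9; chars 39.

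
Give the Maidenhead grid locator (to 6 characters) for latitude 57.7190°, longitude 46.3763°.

Add 180° to longitude and 90° to latitude: 226.3763, 147.7190.
Field: 226.3763/20 → 11 → L, 147.7190/10 → 14 → O; chars LO.
Square: 6.3763/2 → 3, 7.7190/1 → 7; chars 37.
Subsquare: 0.3763/0.0833333 → 4 → e, 0.7190/0.0416667 → 17 → r; chars er.

LO37er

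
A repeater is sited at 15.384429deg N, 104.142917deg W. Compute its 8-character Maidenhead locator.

DK75wj22

Offset from 180°W / 90°S: lon 75.85708°, lat 105.38443°.
Field: lon ⌊75.85708/20⌋ = 3 → D; lat ⌊105.38443/10⌋ = 10 → K.
Square: lon ⌊15.85708/2⌋ = 7; lat ⌊5.38443/1⌋ = 5.
Subsquare: lon ⌊1.85708/0.0833333⌋ = 22 → w; lat ⌊0.38443/0.0416667⌋ = 9 → j.
Extended square: lon ⌊0.02375/0.00833333⌋ = 2; lat ⌊0.00943/0.00416667⌋ = 2.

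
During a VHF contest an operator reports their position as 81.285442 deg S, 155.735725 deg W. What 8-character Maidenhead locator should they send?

Shift to the Maidenhead origin (180°W, 90°S): lon 24.26427, lat 8.71456.
Field (20°×10°, letters A–R): 24.26427/20 → 1 → B, 8.71456/10 → 0 → A; chars BA.
Square (2°×1°, digits 0–9): 4.26427/2 → 2, 8.71456/1 → 8; chars 28.
Subsquare (5′×2.5′, letters a–x): 0.26427/0.0833333 → 3 → d, 0.71456/0.0416667 → 17 → r; chars dr.
Extended square (30″×15″, digits 0–9): 0.01427/0.00833333 → 1, 0.00622/0.00416667 → 1; chars 11.

BA28dr11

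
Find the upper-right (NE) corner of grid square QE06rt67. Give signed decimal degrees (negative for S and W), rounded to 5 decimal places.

-43.17500, 141.47500

Field Q=16, E=4: +16·20° lon, +4·10° lat → SW at lon 140°, lat -50°.
Square 0, 6: +0·2° lon, +6·1° lat → SW at lon 140°, lat -44°.
Subsquare r=17, t=19: +17·0.0833333° lon, +19·0.0416667° lat → SW at lon 141.417°, lat -43.2083°.
Extended square 6, 7: +6·0.00833333° lon, +7·0.00416667° lat → SW at lon 141.467°, lat -43.1792°.
Cell spans 0.00833333° lon × 0.00416667° lat. NE corner is SW corner plus one full cell.
latitude -43.17500, longitude 141.47500.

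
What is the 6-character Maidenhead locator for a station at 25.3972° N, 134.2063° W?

CL25vj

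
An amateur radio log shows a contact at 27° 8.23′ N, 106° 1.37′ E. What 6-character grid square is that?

Shift to the Maidenhead origin (180°W, 90°S): lon 286.0228, lat 117.1372.
Field: lon ⌊286.0228/20⌋ = 14 → O; lat ⌊117.1372/10⌋ = 11 → L.
Square: lon ⌊6.0228/2⌋ = 3; lat ⌊7.1372/1⌋ = 7.
Subsquare: lon ⌊0.0228/0.0833333⌋ = 0 → a; lat ⌊0.1372/0.0416667⌋ = 3 → d.

OL37ad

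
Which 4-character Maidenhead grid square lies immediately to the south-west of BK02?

AK91

Longitude square 0; −1 → -1, wraps to 9, carry into field.
Longitude field B = 1; −1 → 0 = A.
Latitude square 2; −1 → 1.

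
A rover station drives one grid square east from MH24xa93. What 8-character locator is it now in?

Longitude extended square 9; +1 → 10, wraps to 0, carry into subsquare.
Longitude subsquare x = 23; +1 → 24, wraps to 0 = a, carry into square.
Longitude square 2; +1 → 3.
The latitude characters are unchanged.

MH34aa03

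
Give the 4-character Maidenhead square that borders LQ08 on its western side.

KQ98

Longitude square 0; −1 → -1, wraps to 9, carry into field.
Longitude field L = 11; −1 → 10 = K.
The latitude characters are unchanged.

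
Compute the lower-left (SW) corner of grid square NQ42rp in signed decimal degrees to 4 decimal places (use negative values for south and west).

Field N=13, Q=16: +13·20° lon, +16·10° lat → SW at lon 80°, lat 70°.
Square 4, 2: +4·2° lon, +2·1° lat → SW at lon 88°, lat 72°.
Subsquare r=17, p=15: +17·0.0833333° lon, +15·0.0416667° lat → SW at lon 89.4167°, lat 72.625°.
latitude 72.6250, longitude 89.4167.

72.6250, 89.4167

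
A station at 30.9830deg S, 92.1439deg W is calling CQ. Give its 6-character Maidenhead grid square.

Shift to the Maidenhead origin (180°W, 90°S): lon 87.8561, lat 59.0170.
Field: 87.8561/20 → 4 → E, 59.0170/10 → 5 → F; chars EF.
Square: 7.8561/2 → 3, 9.0170/1 → 9; chars 39.
Subsquare: 1.8561/0.0833333 → 22 → w, 0.0170/0.0416667 → 0 → a; chars wa.

EF39wa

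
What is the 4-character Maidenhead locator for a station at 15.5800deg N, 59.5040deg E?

LK95

Offset from 180°W / 90°S: lon 239.50°, lat 105.58°.
Field: 239.50/20 → 11 → L, 105.58/10 → 10 → K; chars LK.
Square: 19.50/2 → 9, 5.58/1 → 5; chars 95.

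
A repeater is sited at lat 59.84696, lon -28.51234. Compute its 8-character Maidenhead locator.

HO59ru83

Offset from 180°W / 90°S: lon 151.48766°, lat 149.84696°.
Field: lon ⌊151.48766/20⌋ = 7 → H; lat ⌊149.84696/10⌋ = 14 → O.
Square: lon ⌊11.48766/2⌋ = 5; lat ⌊9.84696/1⌋ = 9.
Subsquare: lon ⌊1.48766/0.0833333⌋ = 17 → r; lat ⌊0.84696/0.0416667⌋ = 20 → u.
Extended square: lon ⌊0.07099/0.00833333⌋ = 8; lat ⌊0.01363/0.00416667⌋ = 3.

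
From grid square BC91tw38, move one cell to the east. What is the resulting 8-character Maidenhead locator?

BC91tw48

Longitude extended square 3; +1 → 4.
The latitude characters are unchanged.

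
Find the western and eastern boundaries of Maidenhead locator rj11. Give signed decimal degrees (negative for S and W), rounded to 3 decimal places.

Field R=17, J=9: +17·20° lon, +9·10° lat → SW at lon 160°, lat 0°.
Square 1, 1: +1·2° lon, +1·1° lat → SW at lon 162°, lat 1°.
Cell spans 2° lon × 1° lat.
west 162.000, east 164.000.

162.000, 164.000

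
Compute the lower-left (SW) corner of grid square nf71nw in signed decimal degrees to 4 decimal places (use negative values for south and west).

-38.0833, 95.0833

Field N=13, F=5: +13·20° lon, +5·10° lat → SW at lon 80°, lat -40°.
Square 7, 1: +7·2° lon, +1·1° lat → SW at lon 94°, lat -39°.
Subsquare n=13, w=22: +13·0.0833333° lon, +22·0.0416667° lat → SW at lon 95.0833°, lat -38.0833°.
latitude -38.0833, longitude 95.0833.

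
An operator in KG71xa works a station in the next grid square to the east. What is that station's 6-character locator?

Longitude subsquare x = 23; +1 → 24, wraps to 0 = a, carry into square.
Longitude square 7; +1 → 8.
The latitude characters are unchanged.

KG81aa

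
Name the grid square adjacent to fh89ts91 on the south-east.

FH89us00

Longitude extended square 9; +1 → 10, wraps to 0, carry into subsquare.
Longitude subsquare t = 19; +1 → 20 = u.
Latitude extended square 1; −1 → 0.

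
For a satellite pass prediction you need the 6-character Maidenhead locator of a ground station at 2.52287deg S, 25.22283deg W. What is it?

Shift to the Maidenhead origin (180°W, 90°S): lon 154.7772, lat 87.4771.
Field: 154.7772/20 → 7 → H, 87.4771/10 → 8 → I; chars HI.
Square: 14.7772/2 → 7, 7.4771/1 → 7; chars 77.
Subsquare: 0.7772/0.0833333 → 9 → j, 0.4771/0.0416667 → 11 → l; chars jl.

HI77jl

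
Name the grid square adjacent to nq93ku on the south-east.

NQ93lt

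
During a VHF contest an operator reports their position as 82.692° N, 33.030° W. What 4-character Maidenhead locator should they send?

Offset from 180°W / 90°S: lon 146.97°, lat 172.69°.
Field: lon ⌊146.97/20⌋ = 7 → H; lat ⌊172.69/10⌋ = 17 → R.
Square: lon ⌊6.97/2⌋ = 3; lat ⌊2.69/1⌋ = 2.

HR32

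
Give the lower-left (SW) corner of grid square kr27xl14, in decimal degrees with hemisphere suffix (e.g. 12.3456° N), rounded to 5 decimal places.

87.47500° N, 25.92500° E

Field K=10, R=17: +10·20° lon, +17·10° lat → SW at lon 20°, lat 80°.
Square 2, 7: +2·2° lon, +7·1° lat → SW at lon 24°, lat 87°.
Subsquare x=23, l=11: +23·0.0833333° lon, +11·0.0416667° lat → SW at lon 25.9167°, lat 87.4583°.
Extended square 1, 4: +1·0.00833333° lon, +4·0.00416667° lat → SW at lon 25.925°, lat 87.475°.
latitude 87.47500° N, longitude 25.92500° E.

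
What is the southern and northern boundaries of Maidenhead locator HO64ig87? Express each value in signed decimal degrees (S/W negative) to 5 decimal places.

54.27917, 54.28333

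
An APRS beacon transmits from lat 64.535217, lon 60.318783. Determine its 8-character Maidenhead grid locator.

Shift to the Maidenhead origin (180°W, 90°S): lon 240.31878, lat 154.53522.
Field: 240.31878/20 → 12 → M, 154.53522/10 → 15 → P; chars MP.
Square: 0.31878/2 → 0, 4.53522/1 → 4; chars 04.
Subsquare: 0.31878/0.0833333 → 3 → d, 0.53522/0.0416667 → 12 → m; chars dm.
Extended square: 0.06878/0.00833333 → 8, 0.03522/0.00416667 → 8; chars 88.

MP04dm88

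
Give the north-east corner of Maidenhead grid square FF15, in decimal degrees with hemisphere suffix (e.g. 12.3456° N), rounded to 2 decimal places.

34.00° S, 76.00° W

Field F=5, F=5: +5·20° lon, +5·10° lat → SW at lon -80°, lat -40°.
Square 1, 5: +1·2° lon, +5·1° lat → SW at lon -78°, lat -35°.
Cell spans 2° lon × 1° lat. NE corner is SW corner plus one full cell.
latitude 34.00° S, longitude 76.00° W.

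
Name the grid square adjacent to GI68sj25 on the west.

GI68sj15

Longitude extended square 2; −1 → 1.
The latitude characters are unchanged.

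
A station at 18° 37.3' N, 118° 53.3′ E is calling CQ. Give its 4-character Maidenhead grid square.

OK98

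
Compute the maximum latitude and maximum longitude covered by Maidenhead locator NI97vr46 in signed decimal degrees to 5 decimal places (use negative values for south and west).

Field N=13, I=8: +13·20° lon, +8·10° lat → SW at lon 80°, lat -10°.
Square 9, 7: +9·2° lon, +7·1° lat → SW at lon 98°, lat -3°.
Subsquare v=21, r=17: +21·0.0833333° lon, +17·0.0416667° lat → SW at lon 99.75°, lat -2.29167°.
Extended square 4, 6: +4·0.00833333° lon, +6·0.00416667° lat → SW at lon 99.7833°, lat -2.26667°.
Cell spans 0.00833333° lon × 0.00416667° lat. NE corner is SW corner plus one full cell.
latitude -2.26250, longitude 99.79167.

-2.26250, 99.79167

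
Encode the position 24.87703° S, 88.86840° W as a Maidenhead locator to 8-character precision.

EG55nc59

Add 180° to longitude and 90° to latitude: 91.13160, 65.12297.
Field (20°×10°, letters A–R): lon ⌊91.13160/20⌋ = 4 → E; lat ⌊65.12297/10⌋ = 6 → G.
Square (2°×1°, digits 0–9): lon ⌊11.13160/2⌋ = 5; lat ⌊5.12297/1⌋ = 5.
Subsquare (5′×2.5′, letters a–x): lon ⌊1.13160/0.0833333⌋ = 13 → n; lat ⌊0.12297/0.0416667⌋ = 2 → c.
Extended square (30″×15″, digits 0–9): lon ⌊0.04827/0.00833333⌋ = 5; lat ⌊0.03964/0.00416667⌋ = 9.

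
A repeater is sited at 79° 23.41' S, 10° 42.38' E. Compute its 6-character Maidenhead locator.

JB50io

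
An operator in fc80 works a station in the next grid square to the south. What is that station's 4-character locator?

FB89

Latitude square 0; −1 → -1, wraps to 9, carry into field.
Latitude field C = 2; −1 → 1 = B.
The longitude characters are unchanged.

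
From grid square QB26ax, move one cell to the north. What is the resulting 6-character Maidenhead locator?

QB27aa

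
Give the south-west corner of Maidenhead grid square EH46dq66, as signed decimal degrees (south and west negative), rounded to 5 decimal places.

-13.30833, -91.70000

Field E=4, H=7: +4·20° lon, +7·10° lat → SW at lon -100°, lat -20°.
Square 4, 6: +4·2° lon, +6·1° lat → SW at lon -92°, lat -14°.
Subsquare d=3, q=16: +3·0.0833333° lon, +16·0.0416667° lat → SW at lon -91.75°, lat -13.3333°.
Extended square 6, 6: +6·0.00833333° lon, +6·0.00416667° lat → SW at lon -91.7°, lat -13.3083°.
latitude -13.30833, longitude -91.70000.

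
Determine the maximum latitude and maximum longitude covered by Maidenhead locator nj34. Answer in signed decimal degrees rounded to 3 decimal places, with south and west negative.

5.000, 88.000

Field N=13, J=9: +13·20° lon, +9·10° lat → SW at lon 80°, lat 0°.
Square 3, 4: +3·2° lon, +4·1° lat → SW at lon 86°, lat 4°.
Cell spans 2° lon × 1° lat. NE corner is SW corner plus one full cell.
latitude 5.000, longitude 88.000.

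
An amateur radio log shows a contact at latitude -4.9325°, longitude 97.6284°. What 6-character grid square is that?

NI85tb

Offset from 180°W / 90°S: lon 277.6284°, lat 85.0675°.
Field: lon ⌊277.6284/20⌋ = 13 → N; lat ⌊85.0675/10⌋ = 8 → I.
Square: lon ⌊17.6284/2⌋ = 8; lat ⌊5.0675/1⌋ = 5.
Subsquare: lon ⌊1.6284/0.0833333⌋ = 19 → t; lat ⌊0.0675/0.0416667⌋ = 1 → b.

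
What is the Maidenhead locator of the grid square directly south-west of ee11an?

EE01xm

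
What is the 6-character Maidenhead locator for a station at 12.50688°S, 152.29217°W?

Offset from 180°W / 90°S: lon 27.7078°, lat 77.4931°.
Field (20°×10°, letters A–R): 27.7078/20 → 1 → B, 77.4931/10 → 7 → H; chars BH.
Square (2°×1°, digits 0–9): 7.7078/2 → 3, 7.4931/1 → 7; chars 37.
Subsquare (5′×2.5′, letters a–x): 1.7078/0.0833333 → 20 → u, 0.4931/0.0416667 → 11 → l; chars ul.

BH37ul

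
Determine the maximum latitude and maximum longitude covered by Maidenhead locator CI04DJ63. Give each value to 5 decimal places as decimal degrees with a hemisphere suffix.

Field C=2, I=8: +2·20° lon, +8·10° lat → SW at lon -140°, lat -10°.
Square 0, 4: +0·2° lon, +4·1° lat → SW at lon -140°, lat -6°.
Subsquare d=3, j=9: +3·0.0833333° lon, +9·0.0416667° lat → SW at lon -139.75°, lat -5.625°.
Extended square 6, 3: +6·0.00833333° lon, +3·0.00416667° lat → SW at lon -139.7°, lat -5.6125°.
Cell spans 0.00833333° lon × 0.00416667° lat. NE corner is SW corner plus one full cell.
latitude 5.60833° S, longitude 139.69167° W.

5.60833° S, 139.69167° W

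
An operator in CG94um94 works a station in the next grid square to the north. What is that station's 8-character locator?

Latitude extended square 4; +1 → 5.
The longitude characters are unchanged.

CG94um95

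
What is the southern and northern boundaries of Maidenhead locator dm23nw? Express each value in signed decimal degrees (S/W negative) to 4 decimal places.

Field D=3, M=12: +3·20° lon, +12·10° lat → SW at lon -120°, lat 30°.
Square 2, 3: +2·2° lon, +3·1° lat → SW at lon -116°, lat 33°.
Subsquare n=13, w=22: +13·0.0833333° lon, +22·0.0416667° lat → SW at lon -114.917°, lat 33.9167°.
Cell spans 0.0833333° lon × 0.0416667° lat.
south 33.9167, north 33.9583.

33.9167, 33.9583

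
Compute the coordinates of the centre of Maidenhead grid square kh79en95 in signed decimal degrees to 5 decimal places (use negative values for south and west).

-10.43542, 34.41250

Field K=10, H=7: +10·20° lon, +7·10° lat → SW at lon 20°, lat -20°.
Square 7, 9: +7·2° lon, +9·1° lat → SW at lon 34°, lat -11°.
Subsquare e=4, n=13: +4·0.0833333° lon, +13·0.0416667° lat → SW at lon 34.3333°, lat -10.4583°.
Extended square 9, 5: +9·0.00833333° lon, +5·0.00416667° lat → SW at lon 34.4083°, lat -10.4375°.
Cell spans 0.00833333° lon × 0.00416667° lat. Centre is SW corner plus half of each.
latitude -10.43542, longitude 34.41250.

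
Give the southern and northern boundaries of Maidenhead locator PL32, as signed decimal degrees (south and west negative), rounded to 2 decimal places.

Field P=15, L=11: +15·20° lon, +11·10° lat → SW at lon 120°, lat 20°.
Square 3, 2: +3·2° lon, +2·1° lat → SW at lon 126°, lat 22°.
Cell spans 2° lon × 1° lat.
south 22.00, north 23.00.

22.00, 23.00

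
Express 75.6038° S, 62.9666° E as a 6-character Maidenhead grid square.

Add 180° to longitude and 90° to latitude: 242.9666, 14.3962.
Field: lon ⌊242.9666/20⌋ = 12 → M; lat ⌊14.3962/10⌋ = 1 → B.
Square: lon ⌊2.9666/2⌋ = 1; lat ⌊4.3962/1⌋ = 4.
Subsquare: lon ⌊0.9666/0.0833333⌋ = 11 → l; lat ⌊0.3962/0.0416667⌋ = 9 → j.

MB14lj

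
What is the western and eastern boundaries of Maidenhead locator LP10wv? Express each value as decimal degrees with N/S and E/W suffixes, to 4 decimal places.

43.8333° E, 43.9167° E

Field L=11, P=15: +11·20° lon, +15·10° lat → SW at lon 40°, lat 60°.
Square 1, 0: +1·2° lon, +0·1° lat → SW at lon 42°, lat 60°.
Subsquare w=22, v=21: +22·0.0833333° lon, +21·0.0416667° lat → SW at lon 43.8333°, lat 60.875°.
Cell spans 0.0833333° lon × 0.0416667° lat.
west 43.8333° E, east 43.9167° E.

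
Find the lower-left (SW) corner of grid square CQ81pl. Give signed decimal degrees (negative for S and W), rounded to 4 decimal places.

Field C=2, Q=16: +2·20° lon, +16·10° lat → SW at lon -140°, lat 70°.
Square 8, 1: +8·2° lon, +1·1° lat → SW at lon -124°, lat 71°.
Subsquare p=15, l=11: +15·0.0833333° lon, +11·0.0416667° lat → SW at lon -122.75°, lat 71.4583°.
latitude 71.4583, longitude -122.7500.

71.4583, -122.7500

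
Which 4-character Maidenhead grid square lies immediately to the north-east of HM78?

HM89

Longitude square 7; +1 → 8.
Latitude square 8; +1 → 9.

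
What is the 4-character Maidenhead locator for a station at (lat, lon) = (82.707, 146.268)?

QR32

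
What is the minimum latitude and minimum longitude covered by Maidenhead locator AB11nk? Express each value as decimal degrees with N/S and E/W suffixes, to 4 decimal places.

78.5833° S, 176.9167° W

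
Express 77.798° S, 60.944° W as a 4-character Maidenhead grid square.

FB92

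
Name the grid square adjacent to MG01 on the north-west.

Longitude square 0; −1 → -1, wraps to 9, carry into field.
Longitude field M = 12; −1 → 11 = L.
Latitude square 1; +1 → 2.

LG92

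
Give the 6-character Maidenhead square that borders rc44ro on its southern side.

Latitude subsquare o = 14; −1 → 13 = n.
The longitude characters are unchanged.

RC44rn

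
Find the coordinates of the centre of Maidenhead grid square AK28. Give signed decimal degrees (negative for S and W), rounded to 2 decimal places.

18.50, -175.00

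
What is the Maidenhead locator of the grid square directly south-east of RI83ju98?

RI83ku07

Longitude extended square 9; +1 → 10, wraps to 0, carry into subsquare.
Longitude subsquare j = 9; +1 → 10 = k.
Latitude extended square 8; −1 → 7.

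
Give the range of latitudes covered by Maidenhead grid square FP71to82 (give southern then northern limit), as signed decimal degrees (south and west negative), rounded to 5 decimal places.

Field F=5, P=15: +5·20° lon, +15·10° lat → SW at lon -80°, lat 60°.
Square 7, 1: +7·2° lon, +1·1° lat → SW at lon -66°, lat 61°.
Subsquare t=19, o=14: +19·0.0833333° lon, +14·0.0416667° lat → SW at lon -64.4167°, lat 61.5833°.
Extended square 8, 2: +8·0.00833333° lon, +2·0.00416667° lat → SW at lon -64.35°, lat 61.5917°.
Cell spans 0.00833333° lon × 0.00416667° lat.
south 61.59167, north 61.59583.

61.59167, 61.59583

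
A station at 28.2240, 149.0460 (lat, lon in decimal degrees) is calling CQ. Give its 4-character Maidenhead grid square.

QL48

Offset from 180°W / 90°S: lon 329.05°, lat 118.22°.
Field: 329.05/20 → 16 → Q, 118.22/10 → 11 → L; chars QL.
Square: 9.05/2 → 4, 8.22/1 → 8; chars 48.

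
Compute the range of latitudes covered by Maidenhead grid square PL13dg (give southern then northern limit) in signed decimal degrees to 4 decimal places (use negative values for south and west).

23.2500, 23.2917

Field P=15, L=11: +15·20° lon, +11·10° lat → SW at lon 120°, lat 20°.
Square 1, 3: +1·2° lon, +3·1° lat → SW at lon 122°, lat 23°.
Subsquare d=3, g=6: +3·0.0833333° lon, +6·0.0416667° lat → SW at lon 122.25°, lat 23.25°.
Cell spans 0.0833333° lon × 0.0416667° lat.
south 23.2500, north 23.2917.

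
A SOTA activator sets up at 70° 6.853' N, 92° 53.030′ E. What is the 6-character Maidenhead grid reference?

NQ60kc

Shift to the Maidenhead origin (180°W, 90°S): lon 272.8838, lat 160.1142.
Field: lon ⌊272.8838/20⌋ = 13 → N; lat ⌊160.1142/10⌋ = 16 → Q.
Square: lon ⌊12.8838/2⌋ = 6; lat ⌊0.1142/1⌋ = 0.
Subsquare: lon ⌊0.8838/0.0833333⌋ = 10 → k; lat ⌊0.1142/0.0416667⌋ = 2 → c.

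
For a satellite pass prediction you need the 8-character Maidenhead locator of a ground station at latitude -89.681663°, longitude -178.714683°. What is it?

Shift to the Maidenhead origin (180°W, 90°S): lon 1.28532, lat 0.31834.
Field (20°×10°, letters A–R): 1.28532/20 → 0 → A, 0.31834/10 → 0 → A; chars AA.
Square (2°×1°, digits 0–9): 1.28532/2 → 0, 0.31834/1 → 0; chars 00.
Subsquare (5′×2.5′, letters a–x): 1.28532/0.0833333 → 15 → p, 0.31834/0.0416667 → 7 → h; chars ph.
Extended square (30″×15″, digits 0–9): 0.03532/0.00833333 → 4, 0.02667/0.00416667 → 6; chars 46.

AA00ph46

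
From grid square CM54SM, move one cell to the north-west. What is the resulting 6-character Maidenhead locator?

CM54rn

Longitude subsquare s = 18; −1 → 17 = r.
Latitude subsquare m = 12; +1 → 13 = n.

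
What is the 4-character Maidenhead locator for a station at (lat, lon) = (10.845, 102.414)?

Shift to the Maidenhead origin (180°W, 90°S): lon 282.41, lat 100.84.
Field (20°×10°, letters A–R): 282.41/20 → 14 → O, 100.84/10 → 10 → K; chars OK.
Square (2°×1°, digits 0–9): 2.41/2 → 1, 0.84/1 → 0; chars 10.

OK10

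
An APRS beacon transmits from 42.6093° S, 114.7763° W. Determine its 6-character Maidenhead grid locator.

Add 180° to longitude and 90° to latitude: 65.2237, 47.3907.
Field (20°×10°, letters A–R): lon ⌊65.2237/20⌋ = 3 → D; lat ⌊47.3907/10⌋ = 4 → E.
Square (2°×1°, digits 0–9): lon ⌊5.2237/2⌋ = 2; lat ⌊7.3907/1⌋ = 7.
Subsquare (5′×2.5′, letters a–x): lon ⌊1.2237/0.0833333⌋ = 14 → o; lat ⌊0.3907/0.0416667⌋ = 9 → j.

DE27oj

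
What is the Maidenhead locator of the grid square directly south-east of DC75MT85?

DC75mt94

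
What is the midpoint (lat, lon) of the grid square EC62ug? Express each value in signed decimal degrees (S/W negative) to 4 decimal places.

-67.7292, -86.2917

Field E=4, C=2: +4·20° lon, +2·10° lat → SW at lon -100°, lat -70°.
Square 6, 2: +6·2° lon, +2·1° lat → SW at lon -88°, lat -68°.
Subsquare u=20, g=6: +20·0.0833333° lon, +6·0.0416667° lat → SW at lon -86.3333°, lat -67.75°.
Cell spans 0.0833333° lon × 0.0416667° lat. Centre is SW corner plus half of each.
latitude -67.7292, longitude -86.2917.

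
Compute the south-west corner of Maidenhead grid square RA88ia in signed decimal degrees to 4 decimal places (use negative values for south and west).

-82.0000, 176.6667

Field R=17, A=0: +17·20° lon, +0·10° lat → SW at lon 160°, lat -90°.
Square 8, 8: +8·2° lon, +8·1° lat → SW at lon 176°, lat -82°.
Subsquare i=8, a=0: +8·0.0833333° lon, +0·0.0416667° lat → SW at lon 176.667°, lat -82°.
latitude -82.0000, longitude 176.6667.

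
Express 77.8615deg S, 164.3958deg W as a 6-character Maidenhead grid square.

Shift to the Maidenhead origin (180°W, 90°S): lon 15.6042, lat 12.1385.
Field (20°×10°, letters A–R): 15.6042/20 → 0 → A, 12.1385/10 → 1 → B; chars AB.
Square (2°×1°, digits 0–9): 15.6042/2 → 7, 2.1385/1 → 2; chars 72.
Subsquare (5′×2.5′, letters a–x): 1.6042/0.0833333 → 19 → t, 0.1385/0.0416667 → 3 → d; chars td.

AB72td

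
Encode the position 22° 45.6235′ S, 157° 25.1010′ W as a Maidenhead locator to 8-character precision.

BG17gf97

Offset from 180°W / 90°S: lon 22.58165°, lat 67.23961°.
Field: 22.58165/20 → 1 → B, 67.23961/10 → 6 → G; chars BG.
Square: 2.58165/2 → 1, 7.23961/1 → 7; chars 17.
Subsquare: 0.58165/0.0833333 → 6 → g, 0.23961/0.0416667 → 5 → f; chars gf.
Extended square: 0.08165/0.00833333 → 9, 0.03128/0.00416667 → 7; chars 97.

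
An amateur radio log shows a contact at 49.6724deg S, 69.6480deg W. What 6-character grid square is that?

Shift to the Maidenhead origin (180°W, 90°S): lon 110.3520, lat 40.3276.
Field: 110.3520/20 → 5 → F, 40.3276/10 → 4 → E; chars FE.
Square: 10.3520/2 → 5, 0.3276/1 → 0; chars 50.
Subsquare: 0.3520/0.0833333 → 4 → e, 0.3276/0.0416667 → 7 → h; chars eh.

FE50eh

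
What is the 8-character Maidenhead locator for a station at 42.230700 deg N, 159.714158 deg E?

QN92uf55

Add 180° to longitude and 90° to latitude: 339.71416, 132.23070.
Field: lon ⌊339.71416/20⌋ = 16 → Q; lat ⌊132.23070/10⌋ = 13 → N.
Square: lon ⌊19.71416/2⌋ = 9; lat ⌊2.23070/1⌋ = 2.
Subsquare: lon ⌊1.71416/0.0833333⌋ = 20 → u; lat ⌊0.23070/0.0416667⌋ = 5 → f.
Extended square: lon ⌊0.04749/0.00833333⌋ = 5; lat ⌊0.02237/0.00416667⌋ = 5.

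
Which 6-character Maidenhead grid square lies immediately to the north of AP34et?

AP34eu

Latitude subsquare t = 19; +1 → 20 = u.
The longitude characters are unchanged.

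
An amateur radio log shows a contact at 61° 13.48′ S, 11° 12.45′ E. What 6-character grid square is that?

JC58os

Shift to the Maidenhead origin (180°W, 90°S): lon 191.2075, lat 28.7753.
Field: 191.2075/20 → 9 → J, 28.7753/10 → 2 → C; chars JC.
Square: 11.2075/2 → 5, 8.7753/1 → 8; chars 58.
Subsquare: 1.2075/0.0833333 → 14 → o, 0.7753/0.0416667 → 18 → s; chars os.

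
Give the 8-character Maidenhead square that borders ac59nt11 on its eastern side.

Longitude extended square 1; +1 → 2.
The latitude characters are unchanged.

AC59nt21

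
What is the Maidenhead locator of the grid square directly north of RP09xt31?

Latitude extended square 1; +1 → 2.
The longitude characters are unchanged.

RP09xt32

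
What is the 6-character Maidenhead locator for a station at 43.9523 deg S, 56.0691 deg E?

LE86ab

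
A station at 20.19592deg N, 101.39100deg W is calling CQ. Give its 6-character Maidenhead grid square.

Offset from 180°W / 90°S: lon 78.6090°, lat 110.1959°.
Field: lon ⌊78.6090/20⌋ = 3 → D; lat ⌊110.1959/10⌋ = 11 → L.
Square: lon ⌊18.6090/2⌋ = 9; lat ⌊0.1959/1⌋ = 0.
Subsquare: lon ⌊0.6090/0.0833333⌋ = 7 → h; lat ⌊0.1959/0.0416667⌋ = 4 → e.

DL90he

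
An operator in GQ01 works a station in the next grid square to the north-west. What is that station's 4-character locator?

FQ92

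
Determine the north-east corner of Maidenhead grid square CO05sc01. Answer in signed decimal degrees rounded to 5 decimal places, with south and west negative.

55.09167, -138.49167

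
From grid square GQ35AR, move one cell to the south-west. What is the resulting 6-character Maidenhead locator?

Longitude subsquare a = 0; −1 → -1, wraps to 23 = x, carry into square.
Longitude square 3; −1 → 2.
Latitude subsquare r = 17; −1 → 16 = q.

GQ25xq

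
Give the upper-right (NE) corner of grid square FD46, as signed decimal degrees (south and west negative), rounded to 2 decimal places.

-53.00, -70.00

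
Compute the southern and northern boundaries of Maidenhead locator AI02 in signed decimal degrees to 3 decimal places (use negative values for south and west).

-8.000, -7.000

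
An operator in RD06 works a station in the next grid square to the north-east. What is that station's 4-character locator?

RD17

Longitude square 0; +1 → 1.
Latitude square 6; +1 → 7.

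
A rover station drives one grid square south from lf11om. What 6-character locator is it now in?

Latitude subsquare m = 12; −1 → 11 = l.
The longitude characters are unchanged.

LF11ol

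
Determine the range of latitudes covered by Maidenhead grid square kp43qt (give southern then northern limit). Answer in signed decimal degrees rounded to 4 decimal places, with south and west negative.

Field K=10, P=15: +10·20° lon, +15·10° lat → SW at lon 20°, lat 60°.
Square 4, 3: +4·2° lon, +3·1° lat → SW at lon 28°, lat 63°.
Subsquare q=16, t=19: +16·0.0833333° lon, +19·0.0416667° lat → SW at lon 29.3333°, lat 63.7917°.
Cell spans 0.0833333° lon × 0.0416667° lat.
south 63.7917, north 63.8333.

63.7917, 63.8333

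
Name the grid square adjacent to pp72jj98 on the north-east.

PP72kj09

Longitude extended square 9; +1 → 10, wraps to 0, carry into subsquare.
Longitude subsquare j = 9; +1 → 10 = k.
Latitude extended square 8; +1 → 9.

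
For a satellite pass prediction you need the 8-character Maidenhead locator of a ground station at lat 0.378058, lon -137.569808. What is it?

CJ10fj10

Add 180° to longitude and 90° to latitude: 42.43019, 90.37806.
Field (20°×10°, letters A–R): lon ⌊42.43019/20⌋ = 2 → C; lat ⌊90.37806/10⌋ = 9 → J.
Square (2°×1°, digits 0–9): lon ⌊2.43019/2⌋ = 1; lat ⌊0.37806/1⌋ = 0.
Subsquare (5′×2.5′, letters a–x): lon ⌊0.43019/0.0833333⌋ = 5 → f; lat ⌊0.37806/0.0416667⌋ = 9 → j.
Extended square (30″×15″, digits 0–9): lon ⌊0.01353/0.00833333⌋ = 1; lat ⌊0.00306/0.00416667⌋ = 0.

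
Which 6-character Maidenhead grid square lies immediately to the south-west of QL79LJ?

QL79ki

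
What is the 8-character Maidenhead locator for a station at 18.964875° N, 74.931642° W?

FK28mx81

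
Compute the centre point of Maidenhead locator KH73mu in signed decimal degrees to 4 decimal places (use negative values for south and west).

Field K=10, H=7: +10·20° lon, +7·10° lat → SW at lon 20°, lat -20°.
Square 7, 3: +7·2° lon, +3·1° lat → SW at lon 34°, lat -17°.
Subsquare m=12, u=20: +12·0.0833333° lon, +20·0.0416667° lat → SW at lon 35°, lat -16.1667°.
Cell spans 0.0833333° lon × 0.0416667° lat. Centre is SW corner plus half of each.
latitude -16.1458, longitude 35.0417.

-16.1458, 35.0417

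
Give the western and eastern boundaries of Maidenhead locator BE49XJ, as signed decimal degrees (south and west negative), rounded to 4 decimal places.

Field B=1, E=4: +1·20° lon, +4·10° lat → SW at lon -160°, lat -50°.
Square 4, 9: +4·2° lon, +9·1° lat → SW at lon -152°, lat -41°.
Subsquare x=23, j=9: +23·0.0833333° lon, +9·0.0416667° lat → SW at lon -150.083°, lat -40.625°.
Cell spans 0.0833333° lon × 0.0416667° lat.
west -150.0833, east -150.0000.

-150.0833, -150.0000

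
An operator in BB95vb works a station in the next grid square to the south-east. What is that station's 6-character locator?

BB95wa

Longitude subsquare v = 21; +1 → 22 = w.
Latitude subsquare b = 1; −1 → 0 = a.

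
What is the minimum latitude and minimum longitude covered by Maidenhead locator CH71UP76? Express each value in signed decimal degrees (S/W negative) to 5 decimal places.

Field C=2, H=7: +2·20° lon, +7·10° lat → SW at lon -140°, lat -20°.
Square 7, 1: +7·2° lon, +1·1° lat → SW at lon -126°, lat -19°.
Subsquare u=20, p=15: +20·0.0833333° lon, +15·0.0416667° lat → SW at lon -124.333°, lat -18.375°.
Extended square 7, 6: +7·0.00833333° lon, +6·0.00416667° lat → SW at lon -124.275°, lat -18.35°.
latitude -18.35000, longitude -124.27500.

-18.35000, -124.27500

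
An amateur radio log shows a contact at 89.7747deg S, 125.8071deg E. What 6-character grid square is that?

PA20vf

Shift to the Maidenhead origin (180°W, 90°S): lon 305.8071, lat 0.2253.
Field (20°×10°, letters A–R): 305.8071/20 → 15 → P, 0.2253/10 → 0 → A; chars PA.
Square (2°×1°, digits 0–9): 5.8071/2 → 2, 0.2253/1 → 0; chars 20.
Subsquare (5′×2.5′, letters a–x): 1.8071/0.0833333 → 21 → v, 0.2253/0.0416667 → 5 → f; chars vf.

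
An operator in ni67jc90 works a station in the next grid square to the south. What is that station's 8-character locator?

Latitude extended square 0; −1 → -1, wraps to 9, carry into subsquare.
Latitude subsquare c = 2; −1 → 1 = b.
The longitude characters are unchanged.

NI67jb99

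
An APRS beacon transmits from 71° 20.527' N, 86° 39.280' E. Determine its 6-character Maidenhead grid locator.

Shift to the Maidenhead origin (180°W, 90°S): lon 266.6547, lat 161.3421.
Field: lon ⌊266.6547/20⌋ = 13 → N; lat ⌊161.3421/10⌋ = 16 → Q.
Square: lon ⌊6.6547/2⌋ = 3; lat ⌊1.3421/1⌋ = 1.
Subsquare: lon ⌊0.6547/0.0833333⌋ = 7 → h; lat ⌊0.3421/0.0416667⌋ = 8 → i.

NQ31hi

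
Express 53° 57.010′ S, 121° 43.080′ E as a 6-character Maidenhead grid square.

PD06ub

Offset from 180°W / 90°S: lon 301.7180°, lat 36.0498°.
Field: lon ⌊301.7180/20⌋ = 15 → P; lat ⌊36.0498/10⌋ = 3 → D.
Square: lon ⌊1.7180/2⌋ = 0; lat ⌊6.0498/1⌋ = 6.
Subsquare: lon ⌊1.7180/0.0833333⌋ = 20 → u; lat ⌊0.0498/0.0416667⌋ = 1 → b.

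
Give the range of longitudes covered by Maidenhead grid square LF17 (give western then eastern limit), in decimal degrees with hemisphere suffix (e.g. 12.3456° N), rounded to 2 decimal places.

42.00° E, 44.00° E

Field L=11, F=5: +11·20° lon, +5·10° lat → SW at lon 40°, lat -40°.
Square 1, 7: +1·2° lon, +7·1° lat → SW at lon 42°, lat -33°.
Cell spans 2° lon × 1° lat.
west 42.00° E, east 44.00° E.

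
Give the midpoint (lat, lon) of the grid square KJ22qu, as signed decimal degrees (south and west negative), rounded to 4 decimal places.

2.8542, 25.3750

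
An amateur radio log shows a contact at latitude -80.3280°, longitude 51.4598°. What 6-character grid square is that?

LA59rq

Offset from 180°W / 90°S: lon 231.4598°, lat 9.6720°.
Field: 231.4598/20 → 11 → L, 9.6720/10 → 0 → A; chars LA.
Square: 11.4598/2 → 5, 9.6720/1 → 9; chars 59.
Subsquare: 1.4598/0.0833333 → 17 → r, 0.6720/0.0416667 → 16 → q; chars rq.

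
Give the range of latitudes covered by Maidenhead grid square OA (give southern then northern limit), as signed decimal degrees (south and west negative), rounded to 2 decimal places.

-90.00, -80.00

Field O=14, A=0: +14·20° lon, +0·10° lat → SW at lon 100°, lat -90°.
Cell spans 20° lon × 10° lat.
south -90.00, north -80.00.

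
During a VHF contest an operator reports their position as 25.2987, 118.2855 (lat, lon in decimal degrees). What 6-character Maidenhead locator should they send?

OL95dh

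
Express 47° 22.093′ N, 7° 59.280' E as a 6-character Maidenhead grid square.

JN37xi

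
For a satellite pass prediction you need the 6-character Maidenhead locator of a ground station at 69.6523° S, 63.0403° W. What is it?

FC80li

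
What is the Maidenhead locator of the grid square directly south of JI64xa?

Latitude subsquare a = 0; −1 → -1, wraps to 23 = x, carry into square.
Latitude square 4; −1 → 3.
The longitude characters are unchanged.

JI63xx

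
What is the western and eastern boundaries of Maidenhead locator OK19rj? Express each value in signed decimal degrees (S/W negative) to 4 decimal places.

103.4167, 103.5000

Field O=14, K=10: +14·20° lon, +10·10° lat → SW at lon 100°, lat 10°.
Square 1, 9: +1·2° lon, +9·1° lat → SW at lon 102°, lat 19°.
Subsquare r=17, j=9: +17·0.0833333° lon, +9·0.0416667° lat → SW at lon 103.417°, lat 19.375°.
Cell spans 0.0833333° lon × 0.0416667° lat.
west 103.4167, east 103.5000.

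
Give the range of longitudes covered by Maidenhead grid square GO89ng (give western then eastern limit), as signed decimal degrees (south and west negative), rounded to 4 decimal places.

Field G=6, O=14: +6·20° lon, +14·10° lat → SW at lon -60°, lat 50°.
Square 8, 9: +8·2° lon, +9·1° lat → SW at lon -44°, lat 59°.
Subsquare n=13, g=6: +13·0.0833333° lon, +6·0.0416667° lat → SW at lon -42.9167°, lat 59.25°.
Cell spans 0.0833333° lon × 0.0416667° lat.
west -42.9167, east -42.8333.

-42.9167, -42.8333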